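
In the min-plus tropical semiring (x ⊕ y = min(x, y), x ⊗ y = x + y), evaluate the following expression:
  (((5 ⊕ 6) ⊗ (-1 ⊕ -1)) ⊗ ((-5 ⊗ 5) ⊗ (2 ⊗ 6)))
(((5 ⊕ 6) ⊗ (-1 ⊕ -1)) ⊗ ((-5 ⊗ 5) ⊗ (2 ⊗ 6))) = 12

Expand innermost to outermost. Recall ⊕ takes the minimum of its arguments and ⊗ takes their sum. Working out the expression (((5 ⊕ 6) ⊗ (-1 ⊕ -1)) ⊗ ((-5 ⊗ 5) ⊗ (2 ⊗ 6))) gives 12.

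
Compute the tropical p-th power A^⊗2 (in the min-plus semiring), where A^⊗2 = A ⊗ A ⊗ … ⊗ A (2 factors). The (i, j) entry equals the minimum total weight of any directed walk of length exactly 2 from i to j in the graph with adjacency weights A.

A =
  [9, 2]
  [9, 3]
A^⊗2 =
  [11, 5]
  [12, 6]

Each entry (A^⊗2)_ij equals the minimum over all length-2 walks i = v_0 → v_1 → … → v_2 = j of Σ_t A[v_t][v_{t+1}]. For example, for (i, j) = (0, 1) we minimise over 2 possible intermediate vertex sequences; the minimum is 5, attained along the walk 0 → 1 → 1.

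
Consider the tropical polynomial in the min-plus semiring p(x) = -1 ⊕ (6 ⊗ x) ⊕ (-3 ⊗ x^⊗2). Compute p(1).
p(1) = -1

A tropical monomial a ⊗ x^⊗i evaluates to a + i · x. Evaluating each term at x = 1:
  Term 0 contributes -1 + 0 · 1 = -1
  Term 1 contributes 6 + 1 · 1 = 7
  Term 2 contributes -3 + 2 · 1 = -1
p(1) = ⊕ of these = min[-1, 7, -1] = -1.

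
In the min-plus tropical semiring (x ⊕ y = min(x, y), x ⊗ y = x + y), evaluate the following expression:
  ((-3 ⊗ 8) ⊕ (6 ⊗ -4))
((-3 ⊗ 8) ⊕ (6 ⊗ -4)) = 2

Expand innermost to outermost. Recall ⊕ takes the minimum of its arguments and ⊗ takes their sum. Working out the expression ((-3 ⊗ 8) ⊕ (6 ⊗ -4)) gives 2.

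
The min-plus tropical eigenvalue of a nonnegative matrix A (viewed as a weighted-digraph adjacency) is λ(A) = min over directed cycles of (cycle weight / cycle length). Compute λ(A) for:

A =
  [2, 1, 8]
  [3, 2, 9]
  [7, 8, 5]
λ(A) = 2

Enumerate directed cycles and compute their means (weight / length). Sample:
  cycle 0 → 0: weight = 2, length = 1, mean = 2/1 ≈ 2.000
  cycle 1 → 1: weight = 2, length = 1, mean = 2/1 ≈ 2.000
  cycle 2 → 2: weight = 5, length = 1, mean = 5/1 ≈ 5.000
  cycle 0 → 1 → 0: weight = 4, length = 2, mean = 4/2 ≈ 2.000
  cycle 0 → 2 → 0: weight = 15, length = 2, mean = 15/2 ≈ 7.500
  cycle 1 → 0 → 1: weight = 4, length = 2, mean = 4/2 ≈ 2.000
Minimum mean = 2.000, attained e.g. along the cycle 0 → 0 with weight 2 and length 1. So λ(A) = 2/1 = 2.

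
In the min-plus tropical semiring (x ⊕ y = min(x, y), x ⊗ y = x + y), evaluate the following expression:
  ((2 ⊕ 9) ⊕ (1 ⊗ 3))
((2 ⊕ 9) ⊕ (1 ⊗ 3)) = 2

Expand innermost to outermost. Recall ⊕ takes the minimum of its arguments and ⊗ takes their sum. Working out the expression ((2 ⊕ 9) ⊕ (1 ⊗ 3)) gives 2.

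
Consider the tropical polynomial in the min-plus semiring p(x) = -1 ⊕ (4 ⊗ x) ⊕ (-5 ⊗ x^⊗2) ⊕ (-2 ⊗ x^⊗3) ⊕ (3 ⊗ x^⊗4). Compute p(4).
p(4) = -1

A tropical monomial a ⊗ x^⊗i evaluates to a + i · x. Evaluating each term at x = 4:
  Term 0 contributes -1 + 0 · 4 = -1
  Term 1 contributes 4 + 1 · 4 = 8
  Term 2 contributes -5 + 2 · 4 = 3
  Term 3 contributes -2 + 3 · 4 = 10
  Term 4 contributes 3 + 4 · 4 = 19
p(4) = ⊕ of these = min[-1, 8, 3, 10, 19] = -1.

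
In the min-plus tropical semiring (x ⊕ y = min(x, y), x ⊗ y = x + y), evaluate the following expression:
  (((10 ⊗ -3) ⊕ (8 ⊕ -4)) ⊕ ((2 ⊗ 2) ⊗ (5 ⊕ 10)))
(((10 ⊗ -3) ⊕ (8 ⊕ -4)) ⊕ ((2 ⊗ 2) ⊗ (5 ⊕ 10))) = -4

Expand innermost to outermost. Recall ⊕ takes the minimum of its arguments and ⊗ takes their sum. Working out the expression (((10 ⊗ -3) ⊕ (8 ⊕ -4)) ⊕ ((2 ⊗ 2) ⊗ (5 ⊕ 10))) gives -4.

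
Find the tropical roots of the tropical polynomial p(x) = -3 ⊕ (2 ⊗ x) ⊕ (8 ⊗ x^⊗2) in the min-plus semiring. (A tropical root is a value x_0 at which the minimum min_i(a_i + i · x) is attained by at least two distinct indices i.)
Roots: {-6, -5}

Each tropical root is a break point of the lower envelope of the lines y = a_i + i · x (there are 3 lines, with slopes 0, 1, ..., 2). Only the lines that attain the minimum somewhere contribute to roots; other lines are dominated. Here the surviving (envelope) indices are i = 2, i = 1, i = 0.
Intersections between consecutive envelope lines give the roots: for adjacent envelope indices i < j the intersection is x = (a_i − a_j) / (j − i). Reading off the sorted break points: {-6, -5}.
Verification: at each break x_0, at least two indices attain the minimum of min_i(a_i + i · x_0).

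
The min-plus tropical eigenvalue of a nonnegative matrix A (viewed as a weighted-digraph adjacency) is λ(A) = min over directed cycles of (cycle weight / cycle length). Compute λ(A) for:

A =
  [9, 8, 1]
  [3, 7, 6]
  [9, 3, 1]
λ(A) = 1

Enumerate directed cycles and compute their means (weight / length). Sample:
  cycle 0 → 0: weight = 9, length = 1, mean = 9/1 ≈ 9.000
  cycle 1 → 1: weight = 7, length = 1, mean = 7/1 ≈ 7.000
  cycle 2 → 2: weight = 1, length = 1, mean = 1/1 ≈ 1.000
  cycle 0 → 1 → 0: weight = 11, length = 2, mean = 11/2 ≈ 5.500
  cycle 0 → 2 → 0: weight = 10, length = 2, mean = 10/2 ≈ 5.000
  cycle 1 → 0 → 1: weight = 11, length = 2, mean = 11/2 ≈ 5.500
Minimum mean = 1.000, attained e.g. along the cycle 2 → 2 with weight 1 and length 1. So λ(A) = 1/1 = 1.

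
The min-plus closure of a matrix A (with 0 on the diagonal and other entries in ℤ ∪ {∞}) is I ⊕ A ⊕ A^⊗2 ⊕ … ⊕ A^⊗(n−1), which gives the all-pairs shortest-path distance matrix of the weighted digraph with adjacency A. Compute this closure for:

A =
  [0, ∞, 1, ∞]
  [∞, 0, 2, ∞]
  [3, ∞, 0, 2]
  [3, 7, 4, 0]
Closure =
  [0, 10, 1, 3]
  [5, 0, 2, 4]
  [3, 9, 0, 2]
  [3, 7, 4, 0]

This is the Floyd-Warshall all-pairs shortest-path computation. For each intermediate vertex k = 0, 1, …, 3, update dist[i][j] ← min(dist[i][j], dist[i][k] + dist[k][j]). The final matrix gives, for each (i, j), the minimum total weight of any directed path from i to j (possibly empty when i = j).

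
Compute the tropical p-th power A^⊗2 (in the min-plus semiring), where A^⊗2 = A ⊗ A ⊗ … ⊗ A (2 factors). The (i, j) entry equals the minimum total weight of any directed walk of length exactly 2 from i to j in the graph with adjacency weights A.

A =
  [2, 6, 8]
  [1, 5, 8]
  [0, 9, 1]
A^⊗2 =
  [4, 8, 9]
  [3, 7, 9]
  [1, 6, 2]

Each entry (A^⊗2)_ij equals the minimum over all length-2 walks i = v_0 → v_1 → … → v_2 = j of Σ_t A[v_t][v_{t+1}]. For example, for (i, j) = (0, 2) we minimise over 3 possible intermediate vertex sequences; the minimum is 9, attained along the walk 0 → 2 → 2.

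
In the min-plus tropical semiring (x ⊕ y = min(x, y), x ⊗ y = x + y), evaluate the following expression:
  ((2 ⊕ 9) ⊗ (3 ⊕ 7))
((2 ⊕ 9) ⊗ (3 ⊕ 7)) = 5

Expand innermost to outermost. Recall ⊕ takes the minimum of its arguments and ⊗ takes their sum. Working out the expression ((2 ⊕ 9) ⊗ (3 ⊕ 7)) gives 5.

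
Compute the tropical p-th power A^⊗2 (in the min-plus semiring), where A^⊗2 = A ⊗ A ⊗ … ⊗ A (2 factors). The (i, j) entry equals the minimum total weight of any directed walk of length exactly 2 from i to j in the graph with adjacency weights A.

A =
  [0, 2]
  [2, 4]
A^⊗2 =
  [0, 2]
  [2, 4]

Each entry (A^⊗2)_ij equals the minimum over all length-2 walks i = v_0 → v_1 → … → v_2 = j of Σ_t A[v_t][v_{t+1}]. For example, for (i, j) = (0, 1) we minimise over 2 possible intermediate vertex sequences; the minimum is 2, attained along the walk 0 → 0 → 1.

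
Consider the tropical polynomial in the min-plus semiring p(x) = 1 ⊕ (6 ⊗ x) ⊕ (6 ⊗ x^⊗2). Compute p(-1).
p(-1) = 1

A tropical monomial a ⊗ x^⊗i evaluates to a + i · x. Evaluating each term at x = -1:
  Term 0 contributes 1 + 0 · -1 = 1
  Term 1 contributes 6 + 1 · -1 = 5
  Term 2 contributes 6 + 2 · -1 = 4
p(-1) = ⊕ of these = min[1, 5, 4] = 1.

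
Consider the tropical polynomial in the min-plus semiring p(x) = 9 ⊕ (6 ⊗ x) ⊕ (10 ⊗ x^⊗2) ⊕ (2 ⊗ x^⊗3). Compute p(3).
p(3) = 9

A tropical monomial a ⊗ x^⊗i evaluates to a + i · x. Evaluating each term at x = 3:
  Term 0 contributes 9 + 0 · 3 = 9
  Term 1 contributes 6 + 1 · 3 = 9
  Term 2 contributes 10 + 2 · 3 = 16
  Term 3 contributes 2 + 3 · 3 = 11
p(3) = ⊕ of these = min[9, 9, 16, 11] = 9.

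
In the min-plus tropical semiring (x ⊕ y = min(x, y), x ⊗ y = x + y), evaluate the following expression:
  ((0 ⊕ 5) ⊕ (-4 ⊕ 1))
((0 ⊕ 5) ⊕ (-4 ⊕ 1)) = -4

Expand innermost to outermost. Recall ⊕ takes the minimum of its arguments and ⊗ takes their sum. Working out the expression ((0 ⊕ 5) ⊕ (-4 ⊕ 1)) gives -4.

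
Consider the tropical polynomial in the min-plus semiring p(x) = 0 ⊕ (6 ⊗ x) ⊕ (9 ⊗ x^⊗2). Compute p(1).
p(1) = 0

A tropical monomial a ⊗ x^⊗i evaluates to a + i · x. Evaluating each term at x = 1:
  Term 0 contributes 0 + 0 · 1 = 0
  Term 1 contributes 6 + 1 · 1 = 7
  Term 2 contributes 9 + 2 · 1 = 11
p(1) = ⊕ of these = min[0, 7, 11] = 0.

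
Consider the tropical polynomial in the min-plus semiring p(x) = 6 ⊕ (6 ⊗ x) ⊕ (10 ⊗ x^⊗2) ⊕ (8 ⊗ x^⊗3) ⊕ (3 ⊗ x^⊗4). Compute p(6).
p(6) = 6

A tropical monomial a ⊗ x^⊗i evaluates to a + i · x. Evaluating each term at x = 6:
  Term 0 contributes 6 + 0 · 6 = 6
  Term 1 contributes 6 + 1 · 6 = 12
  Term 2 contributes 10 + 2 · 6 = 22
  Term 3 contributes 8 + 3 · 6 = 26
  Term 4 contributes 3 + 4 · 6 = 27
p(6) = ⊕ of these = min[6, 12, 22, 26, 27] = 6.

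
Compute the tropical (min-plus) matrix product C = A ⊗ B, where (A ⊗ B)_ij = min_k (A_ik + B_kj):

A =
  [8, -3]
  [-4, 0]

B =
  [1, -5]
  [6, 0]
A ⊗ B =
  [3, -3]
  [-3, -9]

Apply the min-plus product entry-by-entry:
  C[0][0] = min over k of (A[0][0] + B[0][0] = 8 + 1 = 9, A[0][1] + B[1][0] = -3 + 6 = 3) = 3 (attained at k = 1)
  C[0][1] = min over k of (A[0][0] + B[0][1] = 8 + -5 = 3, A[0][1] + B[1][1] = -3 + 0 = -3) = -3 (attained at k = 1)
  C[1][0] = min over k of (A[1][0] + B[0][0] = -4 + 1 = -3, A[1][1] + B[1][0] = 0 + 6 = 6) = -3 (attained at k = 0)
  C[1][1] = min over k of (A[1][0] + B[0][1] = -4 + -5 = -9, A[1][1] + B[1][1] = 0 + 0 = 0) = -9 (attained at k = 0)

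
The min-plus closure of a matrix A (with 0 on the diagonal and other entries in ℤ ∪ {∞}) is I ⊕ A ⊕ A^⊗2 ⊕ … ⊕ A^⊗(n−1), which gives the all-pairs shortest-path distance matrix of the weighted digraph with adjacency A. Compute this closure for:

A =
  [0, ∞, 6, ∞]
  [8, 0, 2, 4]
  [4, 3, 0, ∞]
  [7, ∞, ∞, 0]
Closure =
  [0, 9, 6, 13]
  [6, 0, 2, 4]
  [4, 3, 0, 7]
  [7, 16, 13, 0]

This is the Floyd-Warshall all-pairs shortest-path computation. For each intermediate vertex k = 0, 1, …, 3, update dist[i][j] ← min(dist[i][j], dist[i][k] + dist[k][j]). The final matrix gives, for each (i, j), the minimum total weight of any directed path from i to j (possibly empty when i = j).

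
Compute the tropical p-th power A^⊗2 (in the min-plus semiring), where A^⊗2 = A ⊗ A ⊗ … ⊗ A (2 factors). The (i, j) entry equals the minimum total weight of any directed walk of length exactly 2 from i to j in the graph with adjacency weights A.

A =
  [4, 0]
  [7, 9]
A^⊗2 =
  [7, 4]
  [11, 7]

Each entry (A^⊗2)_ij equals the minimum over all length-2 walks i = v_0 → v_1 → … → v_2 = j of Σ_t A[v_t][v_{t+1}]. For example, for (i, j) = (0, 1) we minimise over 2 possible intermediate vertex sequences; the minimum is 4, attained along the walk 0 → 0 → 1.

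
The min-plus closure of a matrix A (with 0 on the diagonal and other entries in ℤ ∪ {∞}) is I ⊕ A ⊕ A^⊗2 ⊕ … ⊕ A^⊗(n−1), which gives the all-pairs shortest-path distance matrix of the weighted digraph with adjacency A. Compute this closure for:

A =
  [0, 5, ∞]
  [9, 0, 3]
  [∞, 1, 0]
Closure =
  [0, 5, 8]
  [9, 0, 3]
  [10, 1, 0]

This is the Floyd-Warshall all-pairs shortest-path computation. For each intermediate vertex k = 0, 1, …, 2, update dist[i][j] ← min(dist[i][j], dist[i][k] + dist[k][j]). The final matrix gives, for each (i, j), the minimum total weight of any directed path from i to j (possibly empty when i = j).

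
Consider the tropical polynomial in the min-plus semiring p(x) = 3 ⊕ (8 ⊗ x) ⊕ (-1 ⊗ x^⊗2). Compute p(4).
p(4) = 3

A tropical monomial a ⊗ x^⊗i evaluates to a + i · x. Evaluating each term at x = 4:
  Term 0 contributes 3 + 0 · 4 = 3
  Term 1 contributes 8 + 1 · 4 = 12
  Term 2 contributes -1 + 2 · 4 = 7
p(4) = ⊕ of these = min[3, 12, 7] = 3.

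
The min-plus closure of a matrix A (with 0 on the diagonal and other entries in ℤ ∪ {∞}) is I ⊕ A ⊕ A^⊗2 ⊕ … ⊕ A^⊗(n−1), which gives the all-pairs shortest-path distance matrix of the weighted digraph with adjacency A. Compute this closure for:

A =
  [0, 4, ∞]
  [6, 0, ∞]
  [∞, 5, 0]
Closure =
  [0, 4, ∞]
  [6, 0, ∞]
  [11, 5, 0]

This is the Floyd-Warshall all-pairs shortest-path computation. For each intermediate vertex k = 0, 1, …, 2, update dist[i][j] ← min(dist[i][j], dist[i][k] + dist[k][j]). The final matrix gives, for each (i, j), the minimum total weight of any directed path from i to j (possibly empty when i = j).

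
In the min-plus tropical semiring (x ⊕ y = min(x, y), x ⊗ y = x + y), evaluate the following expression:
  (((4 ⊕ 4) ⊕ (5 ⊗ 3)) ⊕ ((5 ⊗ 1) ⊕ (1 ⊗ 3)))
(((4 ⊕ 4) ⊕ (5 ⊗ 3)) ⊕ ((5 ⊗ 1) ⊕ (1 ⊗ 3))) = 4

Expand innermost to outermost. Recall ⊕ takes the minimum of its arguments and ⊗ takes their sum. Working out the expression (((4 ⊕ 4) ⊕ (5 ⊗ 3)) ⊕ ((5 ⊗ 1) ⊕ (1 ⊗ 3))) gives 4.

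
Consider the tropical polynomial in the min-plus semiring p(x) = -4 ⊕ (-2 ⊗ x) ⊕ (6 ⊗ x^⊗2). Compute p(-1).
p(-1) = -4

A tropical monomial a ⊗ x^⊗i evaluates to a + i · x. Evaluating each term at x = -1:
  Term 0 contributes -4 + 0 · -1 = -4
  Term 1 contributes -2 + 1 · -1 = -3
  Term 2 contributes 6 + 2 · -1 = 4
p(-1) = ⊕ of these = min[-4, -3, 4] = -4.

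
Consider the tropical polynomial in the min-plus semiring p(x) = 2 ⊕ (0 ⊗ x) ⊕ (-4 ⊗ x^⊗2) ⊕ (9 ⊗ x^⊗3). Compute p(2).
p(2) = 0

A tropical monomial a ⊗ x^⊗i evaluates to a + i · x. Evaluating each term at x = 2:
  Term 0 contributes 2 + 0 · 2 = 2
  Term 1 contributes 0 + 1 · 2 = 2
  Term 2 contributes -4 + 2 · 2 = 0
  Term 3 contributes 9 + 3 · 2 = 15
p(2) = ⊕ of these = min[2, 2, 0, 15] = 0.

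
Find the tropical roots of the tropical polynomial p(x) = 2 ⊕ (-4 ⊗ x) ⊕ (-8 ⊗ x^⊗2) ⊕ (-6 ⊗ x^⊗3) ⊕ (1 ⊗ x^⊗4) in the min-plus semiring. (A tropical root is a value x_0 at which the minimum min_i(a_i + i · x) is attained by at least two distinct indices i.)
Roots: {-7, -2, 4, 6}

Each tropical root is a break point of the lower envelope of the lines y = a_i + i · x (there are 5 lines, with slopes 0, 1, ..., 4). Only the lines that attain the minimum somewhere contribute to roots; other lines are dominated. Here the surviving (envelope) indices are i = 4, i = 3, i = 2, i = 1, i = 0.
Intersections between consecutive envelope lines give the roots: for adjacent envelope indices i < j the intersection is x = (a_i − a_j) / (j − i). Reading off the sorted break points: {-7, -2, 4, 6}.
Verification: at each break x_0, at least two indices attain the minimum of min_i(a_i + i · x_0).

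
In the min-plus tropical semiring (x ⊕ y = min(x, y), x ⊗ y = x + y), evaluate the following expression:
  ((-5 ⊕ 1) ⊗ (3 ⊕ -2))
((-5 ⊕ 1) ⊗ (3 ⊕ -2)) = -7

Expand innermost to outermost. Recall ⊕ takes the minimum of its arguments and ⊗ takes their sum. Working out the expression ((-5 ⊕ 1) ⊗ (3 ⊕ -2)) gives -7.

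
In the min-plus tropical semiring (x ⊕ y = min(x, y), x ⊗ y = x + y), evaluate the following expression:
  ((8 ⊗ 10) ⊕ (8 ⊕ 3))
((8 ⊗ 10) ⊕ (8 ⊕ 3)) = 3

Expand innermost to outermost. Recall ⊕ takes the minimum of its arguments and ⊗ takes their sum. Working out the expression ((8 ⊗ 10) ⊕ (8 ⊕ 3)) gives 3.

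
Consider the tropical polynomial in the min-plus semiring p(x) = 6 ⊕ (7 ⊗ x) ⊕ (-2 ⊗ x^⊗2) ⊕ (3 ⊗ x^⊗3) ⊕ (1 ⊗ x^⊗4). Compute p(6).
p(6) = 6

A tropical monomial a ⊗ x^⊗i evaluates to a + i · x. Evaluating each term at x = 6:
  Term 0 contributes 6 + 0 · 6 = 6
  Term 1 contributes 7 + 1 · 6 = 13
  Term 2 contributes -2 + 2 · 6 = 10
  Term 3 contributes 3 + 3 · 6 = 21
  Term 4 contributes 1 + 4 · 6 = 25
p(6) = ⊕ of these = min[6, 13, 10, 21, 25] = 6.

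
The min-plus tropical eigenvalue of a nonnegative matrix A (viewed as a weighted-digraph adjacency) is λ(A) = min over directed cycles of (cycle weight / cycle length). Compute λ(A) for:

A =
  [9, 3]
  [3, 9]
λ(A) = 3

Enumerate directed cycles and compute their means (weight / length). Sample:
  cycle 0 → 0: weight = 9, length = 1, mean = 9/1 ≈ 9.000
  cycle 1 → 1: weight = 9, length = 1, mean = 9/1 ≈ 9.000
  cycle 0 → 1 → 0: weight = 6, length = 2, mean = 6/2 ≈ 3.000
  cycle 1 → 0 → 1: weight = 6, length = 2, mean = 6/2 ≈ 3.000
Minimum mean = 3.000, attained e.g. along the cycle 0 → 1 → 0 with weight 6 and length 2. So λ(A) = 6/2 = 3.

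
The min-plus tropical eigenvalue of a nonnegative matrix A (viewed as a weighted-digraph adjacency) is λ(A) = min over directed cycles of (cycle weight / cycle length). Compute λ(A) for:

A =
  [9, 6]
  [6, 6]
λ(A) = 6

Enumerate directed cycles and compute their means (weight / length). Sample:
  cycle 0 → 0: weight = 9, length = 1, mean = 9/1 ≈ 9.000
  cycle 1 → 1: weight = 6, length = 1, mean = 6/1 ≈ 6.000
  cycle 0 → 1 → 0: weight = 12, length = 2, mean = 12/2 ≈ 6.000
  cycle 1 → 0 → 1: weight = 12, length = 2, mean = 12/2 ≈ 6.000
Minimum mean = 6.000, attained e.g. along the cycle 1 → 1 with weight 6 and length 1. So λ(A) = 6/1 = 6.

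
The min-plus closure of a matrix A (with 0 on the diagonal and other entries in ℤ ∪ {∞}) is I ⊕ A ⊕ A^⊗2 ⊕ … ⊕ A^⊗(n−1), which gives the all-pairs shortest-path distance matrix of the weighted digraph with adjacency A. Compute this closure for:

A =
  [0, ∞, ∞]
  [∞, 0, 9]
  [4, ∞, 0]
Closure =
  [0, ∞, ∞]
  [13, 0, 9]
  [4, ∞, 0]

This is the Floyd-Warshall all-pairs shortest-path computation. For each intermediate vertex k = 0, 1, …, 2, update dist[i][j] ← min(dist[i][j], dist[i][k] + dist[k][j]). The final matrix gives, for each (i, j), the minimum total weight of any directed path from i to j (possibly empty when i = j).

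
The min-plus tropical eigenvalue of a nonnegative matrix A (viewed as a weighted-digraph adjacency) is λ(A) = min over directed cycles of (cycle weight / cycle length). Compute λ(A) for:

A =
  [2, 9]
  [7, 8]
λ(A) = 2

Enumerate directed cycles and compute their means (weight / length). Sample:
  cycle 0 → 0: weight = 2, length = 1, mean = 2/1 ≈ 2.000
  cycle 1 → 1: weight = 8, length = 1, mean = 8/1 ≈ 8.000
  cycle 0 → 1 → 0: weight = 16, length = 2, mean = 16/2 ≈ 8.000
  cycle 1 → 0 → 1: weight = 16, length = 2, mean = 16/2 ≈ 8.000
Minimum mean = 2.000, attained e.g. along the cycle 0 → 0 with weight 2 and length 1. So λ(A) = 2/1 = 2.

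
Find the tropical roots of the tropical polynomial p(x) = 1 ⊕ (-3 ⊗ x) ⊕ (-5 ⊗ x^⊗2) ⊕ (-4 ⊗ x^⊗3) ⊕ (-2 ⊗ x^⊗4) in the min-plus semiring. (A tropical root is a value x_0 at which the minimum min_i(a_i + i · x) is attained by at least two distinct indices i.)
Roots: {-2, -1, 2, 4}

Each tropical root is a break point of the lower envelope of the lines y = a_i + i · x (there are 5 lines, with slopes 0, 1, ..., 4). Only the lines that attain the minimum somewhere contribute to roots; other lines are dominated. Here the surviving (envelope) indices are i = 4, i = 3, i = 2, i = 1, i = 0.
Intersections between consecutive envelope lines give the roots: for adjacent envelope indices i < j the intersection is x = (a_i − a_j) / (j − i). Reading off the sorted break points: {-2, -1, 2, 4}.
Verification: at each break x_0, at least two indices attain the minimum of min_i(a_i + i · x_0).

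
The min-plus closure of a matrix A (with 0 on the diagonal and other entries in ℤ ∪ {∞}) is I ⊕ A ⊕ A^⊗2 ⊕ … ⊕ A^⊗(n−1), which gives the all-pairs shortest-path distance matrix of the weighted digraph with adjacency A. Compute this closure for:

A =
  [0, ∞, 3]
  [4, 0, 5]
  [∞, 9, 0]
Closure =
  [0, 12, 3]
  [4, 0, 5]
  [13, 9, 0]

This is the Floyd-Warshall all-pairs shortest-path computation. For each intermediate vertex k = 0, 1, …, 2, update dist[i][j] ← min(dist[i][j], dist[i][k] + dist[k][j]). The final matrix gives, for each (i, j), the minimum total weight of any directed path from i to j (possibly empty when i = j).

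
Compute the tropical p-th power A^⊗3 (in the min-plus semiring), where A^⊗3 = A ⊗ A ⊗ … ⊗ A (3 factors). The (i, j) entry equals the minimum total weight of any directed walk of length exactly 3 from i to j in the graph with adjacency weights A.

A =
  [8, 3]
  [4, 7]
A^⊗3 =
  [14, 10]
  [11, 14]

Each entry (A^⊗3)_ij equals the minimum over all length-3 walks i = v_0 → v_1 → … → v_3 = j of Σ_t A[v_t][v_{t+1}]. For example, for (i, j) = (0, 1) we minimise over 4 possible intermediate vertex sequences; the minimum is 10, attained along the walk 0 → 1 → 0 → 1.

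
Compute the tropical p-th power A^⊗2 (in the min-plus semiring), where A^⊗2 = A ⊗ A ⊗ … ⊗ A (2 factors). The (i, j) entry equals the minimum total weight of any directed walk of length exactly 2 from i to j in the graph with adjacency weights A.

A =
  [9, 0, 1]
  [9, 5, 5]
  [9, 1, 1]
A^⊗2 =
  [9, 2, 2]
  [14, 6, 6]
  [10, 2, 2]

Each entry (A^⊗2)_ij equals the minimum over all length-2 walks i = v_0 → v_1 → … → v_2 = j of Σ_t A[v_t][v_{t+1}]. For example, for (i, j) = (0, 2) we minimise over 3 possible intermediate vertex sequences; the minimum is 2, attained along the walk 0 → 2 → 2.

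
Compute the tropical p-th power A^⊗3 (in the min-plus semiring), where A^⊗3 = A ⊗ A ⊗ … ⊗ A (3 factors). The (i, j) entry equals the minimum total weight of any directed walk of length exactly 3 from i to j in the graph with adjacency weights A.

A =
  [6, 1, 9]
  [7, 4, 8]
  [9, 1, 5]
A^⊗3 =
  [12, 9, 13]
  [15, 12, 16]
  [12, 9, 13]

Each entry (A^⊗3)_ij equals the minimum over all length-3 walks i = v_0 → v_1 → … → v_3 = j of Σ_t A[v_t][v_{t+1}]. For example, for (i, j) = (0, 2) we minimise over 9 possible intermediate vertex sequences; the minimum is 13, attained along the walk 0 → 1 → 1 → 2.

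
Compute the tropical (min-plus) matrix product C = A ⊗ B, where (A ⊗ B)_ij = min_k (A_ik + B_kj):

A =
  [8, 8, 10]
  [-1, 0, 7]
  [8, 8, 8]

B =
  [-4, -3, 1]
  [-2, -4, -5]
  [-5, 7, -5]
A ⊗ B =
  [4, 4, 3]
  [-5, -4, -5]
  [3, 4, 3]

Apply the min-plus product entry-by-entry:
  C[0][0] = min over k of (A[0][0] + B[0][0] = 8 + -4 = 4, A[0][1] + B[1][0] = 8 + -2 = 6, A[0][2] + B[2][0] = 10 + -5 = 5) = 4 (attained at k = 0)
  C[0][1] = min over k of (A[0][0] + B[0][1] = 8 + -3 = 5, A[0][1] + B[1][1] = 8 + -4 = 4, A[0][2] + B[2][1] = 10 + 7 = 17) = 4 (attained at k = 1)
  C[0][2] = min over k of (A[0][0] + B[0][2] = 8 + 1 = 9, A[0][1] + B[1][2] = 8 + -5 = 3, A[0][2] + B[2][2] = 10 + -5 = 5) = 3 (attained at k = 1)
  C[1][0] = min over k of (A[1][0] + B[0][0] = -1 + -4 = -5, A[1][1] + B[1][0] = 0 + -2 = -2, A[1][2] + B[2][0] = 7 + -5 = 2) = -5 (attained at k = 0)
  C[1][1] = min over k of (A[1][0] + B[0][1] = -1 + -3 = -4, A[1][1] + B[1][1] = 0 + -4 = -4, A[1][2] + B[2][1] = 7 + 7 = 14) = -4 (attained at k = 0)
  C[1][2] = min over k of (A[1][0] + B[0][2] = -1 + 1 = 0, A[1][1] + B[1][2] = 0 + -5 = -5, A[1][2] + B[2][2] = 7 + -5 = 2) = -5 (attained at k = 1)
  C[2][0] = min over k of (A[2][0] + B[0][0] = 8 + -4 = 4, A[2][1] + B[1][0] = 8 + -2 = 6, A[2][2] + B[2][0] = 8 + -5 = 3) = 3 (attained at k = 2)
  C[2][1] = min over k of (A[2][0] + B[0][1] = 8 + -3 = 5, A[2][1] + B[1][1] = 8 + -4 = 4, A[2][2] + B[2][1] = 8 + 7 = 15) = 4 (attained at k = 1)
  C[2][2] = min over k of (A[2][0] + B[0][2] = 8 + 1 = 9, A[2][1] + B[1][2] = 8 + -5 = 3, A[2][2] + B[2][2] = 8 + -5 = 3) = 3 (attained at k = 1)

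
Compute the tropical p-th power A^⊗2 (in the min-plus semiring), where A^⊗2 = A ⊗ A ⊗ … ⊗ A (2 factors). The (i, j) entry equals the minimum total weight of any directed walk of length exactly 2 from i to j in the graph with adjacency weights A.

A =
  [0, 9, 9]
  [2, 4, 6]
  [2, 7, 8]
A^⊗2 =
  [0, 9, 9]
  [2, 8, 10]
  [2, 11, 11]

Each entry (A^⊗2)_ij equals the minimum over all length-2 walks i = v_0 → v_1 → … → v_2 = j of Σ_t A[v_t][v_{t+1}]. For example, for (i, j) = (0, 2) we minimise over 3 possible intermediate vertex sequences; the minimum is 9, attained along the walk 0 → 0 → 2.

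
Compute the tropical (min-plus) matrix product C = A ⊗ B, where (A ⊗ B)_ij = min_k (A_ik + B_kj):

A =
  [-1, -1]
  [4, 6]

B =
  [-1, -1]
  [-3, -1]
A ⊗ B =
  [-4, -2]
  [3, 3]

Apply the min-plus product entry-by-entry:
  C[0][0] = min over k of (A[0][0] + B[0][0] = -1 + -1 = -2, A[0][1] + B[1][0] = -1 + -3 = -4) = -4 (attained at k = 1)
  C[0][1] = min over k of (A[0][0] + B[0][1] = -1 + -1 = -2, A[0][1] + B[1][1] = -1 + -1 = -2) = -2 (attained at k = 0)
  C[1][0] = min over k of (A[1][0] + B[0][0] = 4 + -1 = 3, A[1][1] + B[1][0] = 6 + -3 = 3) = 3 (attained at k = 0)
  C[1][1] = min over k of (A[1][0] + B[0][1] = 4 + -1 = 3, A[1][1] + B[1][1] = 6 + -1 = 5) = 3 (attained at k = 0)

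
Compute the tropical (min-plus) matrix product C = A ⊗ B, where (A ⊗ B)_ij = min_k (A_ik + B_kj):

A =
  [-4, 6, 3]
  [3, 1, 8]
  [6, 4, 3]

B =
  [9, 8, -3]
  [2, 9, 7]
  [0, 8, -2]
A ⊗ B =
  [3, 4, -7]
  [3, 10, 0]
  [3, 11, 1]

Apply the min-plus product entry-by-entry:
  C[0][0] = min over k of (A[0][0] + B[0][0] = -4 + 9 = 5, A[0][1] + B[1][0] = 6 + 2 = 8, A[0][2] + B[2][0] = 3 + 0 = 3) = 3 (attained at k = 2)
  C[0][1] = min over k of (A[0][0] + B[0][1] = -4 + 8 = 4, A[0][1] + B[1][1] = 6 + 9 = 15, A[0][2] + B[2][1] = 3 + 8 = 11) = 4 (attained at k = 0)
  C[0][2] = min over k of (A[0][0] + B[0][2] = -4 + -3 = -7, A[0][1] + B[1][2] = 6 + 7 = 13, A[0][2] + B[2][2] = 3 + -2 = 1) = -7 (attained at k = 0)
  C[1][0] = min over k of (A[1][0] + B[0][0] = 3 + 9 = 12, A[1][1] + B[1][0] = 1 + 2 = 3, A[1][2] + B[2][0] = 8 + 0 = 8) = 3 (attained at k = 1)
  C[1][1] = min over k of (A[1][0] + B[0][1] = 3 + 8 = 11, A[1][1] + B[1][1] = 1 + 9 = 10, A[1][2] + B[2][1] = 8 + 8 = 16) = 10 (attained at k = 1)
  C[1][2] = min over k of (A[1][0] + B[0][2] = 3 + -3 = 0, A[1][1] + B[1][2] = 1 + 7 = 8, A[1][2] + B[2][2] = 8 + -2 = 6) = 0 (attained at k = 0)
  C[2][0] = min over k of (A[2][0] + B[0][0] = 6 + 9 = 15, A[2][1] + B[1][0] = 4 + 2 = 6, A[2][2] + B[2][0] = 3 + 0 = 3) = 3 (attained at k = 2)
  C[2][1] = min over k of (A[2][0] + B[0][1] = 6 + 8 = 14, A[2][1] + B[1][1] = 4 + 9 = 13, A[2][2] + B[2][1] = 3 + 8 = 11) = 11 (attained at k = 2)
  C[2][2] = min over k of (A[2][0] + B[0][2] = 6 + -3 = 3, A[2][1] + B[1][2] = 4 + 7 = 11, A[2][2] + B[2][2] = 3 + -2 = 1) = 1 (attained at k = 2)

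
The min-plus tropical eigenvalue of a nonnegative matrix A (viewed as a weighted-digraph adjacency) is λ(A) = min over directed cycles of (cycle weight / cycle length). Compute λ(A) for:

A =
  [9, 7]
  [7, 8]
λ(A) = 7

Enumerate directed cycles and compute their means (weight / length). Sample:
  cycle 0 → 0: weight = 9, length = 1, mean = 9/1 ≈ 9.000
  cycle 1 → 1: weight = 8, length = 1, mean = 8/1 ≈ 8.000
  cycle 0 → 1 → 0: weight = 14, length = 2, mean = 14/2 ≈ 7.000
  cycle 1 → 0 → 1: weight = 14, length = 2, mean = 14/2 ≈ 7.000
Minimum mean = 7.000, attained e.g. along the cycle 0 → 1 → 0 with weight 14 and length 2. So λ(A) = 14/2 = 7.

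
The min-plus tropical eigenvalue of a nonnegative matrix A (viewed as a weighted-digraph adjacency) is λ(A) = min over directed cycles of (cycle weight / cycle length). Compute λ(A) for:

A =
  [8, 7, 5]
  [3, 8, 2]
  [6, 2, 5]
λ(A) = 2

Enumerate directed cycles and compute their means (weight / length). Sample:
  cycle 0 → 0: weight = 8, length = 1, mean = 8/1 ≈ 8.000
  cycle 1 → 1: weight = 8, length = 1, mean = 8/1 ≈ 8.000
  cycle 2 → 2: weight = 5, length = 1, mean = 5/1 ≈ 5.000
  cycle 0 → 1 → 0: weight = 10, length = 2, mean = 10/2 ≈ 5.000
  cycle 0 → 2 → 0: weight = 11, length = 2, mean = 11/2 ≈ 5.500
  cycle 1 → 0 → 1: weight = 10, length = 2, mean = 10/2 ≈ 5.000
Minimum mean = 2.000, attained e.g. along the cycle 1 → 2 → 1 with weight 4 and length 2. So λ(A) = 4/2 = 2.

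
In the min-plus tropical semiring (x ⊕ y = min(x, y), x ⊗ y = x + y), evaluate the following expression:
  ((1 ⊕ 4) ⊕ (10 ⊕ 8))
((1 ⊕ 4) ⊕ (10 ⊕ 8)) = 1

Expand innermost to outermost. Recall ⊕ takes the minimum of its arguments and ⊗ takes their sum. Working out the expression ((1 ⊕ 4) ⊕ (10 ⊕ 8)) gives 1.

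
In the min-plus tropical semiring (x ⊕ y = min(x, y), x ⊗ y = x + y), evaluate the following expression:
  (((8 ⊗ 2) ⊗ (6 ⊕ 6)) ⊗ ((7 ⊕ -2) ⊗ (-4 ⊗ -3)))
(((8 ⊗ 2) ⊗ (6 ⊕ 6)) ⊗ ((7 ⊕ -2) ⊗ (-4 ⊗ -3))) = 7

Expand innermost to outermost. Recall ⊕ takes the minimum of its arguments and ⊗ takes their sum. Working out the expression (((8 ⊗ 2) ⊗ (6 ⊕ 6)) ⊗ ((7 ⊕ -2) ⊗ (-4 ⊗ -3))) gives 7.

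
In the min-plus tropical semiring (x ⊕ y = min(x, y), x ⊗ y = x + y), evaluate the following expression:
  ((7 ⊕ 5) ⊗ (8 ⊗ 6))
((7 ⊕ 5) ⊗ (8 ⊗ 6)) = 19

Expand innermost to outermost. Recall ⊕ takes the minimum of its arguments and ⊗ takes their sum. Working out the expression ((7 ⊕ 5) ⊗ (8 ⊗ 6)) gives 19.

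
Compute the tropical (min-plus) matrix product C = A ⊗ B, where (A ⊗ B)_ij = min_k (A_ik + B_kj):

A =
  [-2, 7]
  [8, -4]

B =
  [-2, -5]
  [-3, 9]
A ⊗ B =
  [-4, -7]
  [-7, 3]

Apply the min-plus product entry-by-entry:
  C[0][0] = min over k of (A[0][0] + B[0][0] = -2 + -2 = -4, A[0][1] + B[1][0] = 7 + -3 = 4) = -4 (attained at k = 0)
  C[0][1] = min over k of (A[0][0] + B[0][1] = -2 + -5 = -7, A[0][1] + B[1][1] = 7 + 9 = 16) = -7 (attained at k = 0)
  C[1][0] = min over k of (A[1][0] + B[0][0] = 8 + -2 = 6, A[1][1] + B[1][0] = -4 + -3 = -7) = -7 (attained at k = 1)
  C[1][1] = min over k of (A[1][0] + B[0][1] = 8 + -5 = 3, A[1][1] + B[1][1] = -4 + 9 = 5) = 3 (attained at k = 0)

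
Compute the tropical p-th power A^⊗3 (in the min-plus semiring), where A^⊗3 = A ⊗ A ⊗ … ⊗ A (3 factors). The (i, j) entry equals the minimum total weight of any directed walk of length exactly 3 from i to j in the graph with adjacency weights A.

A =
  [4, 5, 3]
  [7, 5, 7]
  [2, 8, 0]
A^⊗3 =
  [5, 10, 3]
  [9, 14, 7]
  [2, 7, 0]

Each entry (A^⊗3)_ij equals the minimum over all length-3 walks i = v_0 → v_1 → … → v_3 = j of Σ_t A[v_t][v_{t+1}]. For example, for (i, j) = (0, 2) we minimise over 9 possible intermediate vertex sequences; the minimum is 3, attained along the walk 0 → 2 → 2 → 2.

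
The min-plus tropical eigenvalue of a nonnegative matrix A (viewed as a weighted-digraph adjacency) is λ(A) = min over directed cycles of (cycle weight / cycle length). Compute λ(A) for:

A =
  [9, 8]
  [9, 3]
λ(A) = 3

Enumerate directed cycles and compute their means (weight / length). Sample:
  cycle 0 → 0: weight = 9, length = 1, mean = 9/1 ≈ 9.000
  cycle 1 → 1: weight = 3, length = 1, mean = 3/1 ≈ 3.000
  cycle 0 → 1 → 0: weight = 17, length = 2, mean = 17/2 ≈ 8.500
  cycle 1 → 0 → 1: weight = 17, length = 2, mean = 17/2 ≈ 8.500
Minimum mean = 3.000, attained e.g. along the cycle 1 → 1 with weight 3 and length 1. So λ(A) = 3/1 = 3.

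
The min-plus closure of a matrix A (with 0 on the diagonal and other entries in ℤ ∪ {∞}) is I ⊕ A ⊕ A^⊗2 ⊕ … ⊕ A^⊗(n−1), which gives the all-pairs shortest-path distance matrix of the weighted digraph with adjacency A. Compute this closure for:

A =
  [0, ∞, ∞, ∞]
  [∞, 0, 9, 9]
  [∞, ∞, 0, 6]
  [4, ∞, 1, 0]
Closure =
  [0, ∞, ∞, ∞]
  [13, 0, 9, 9]
  [10, ∞, 0, 6]
  [4, ∞, 1, 0]

This is the Floyd-Warshall all-pairs shortest-path computation. For each intermediate vertex k = 0, 1, …, 3, update dist[i][j] ← min(dist[i][j], dist[i][k] + dist[k][j]). The final matrix gives, for each (i, j), the minimum total weight of any directed path from i to j (possibly empty when i = j).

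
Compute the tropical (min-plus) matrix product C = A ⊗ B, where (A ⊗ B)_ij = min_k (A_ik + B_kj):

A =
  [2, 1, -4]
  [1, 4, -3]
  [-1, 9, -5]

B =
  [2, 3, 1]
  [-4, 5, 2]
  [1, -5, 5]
A ⊗ B =
  [-3, -9, 1]
  [-2, -8, 2]
  [-4, -10, 0]

Apply the min-plus product entry-by-entry:
  C[0][0] = min over k of (A[0][0] + B[0][0] = 2 + 2 = 4, A[0][1] + B[1][0] = 1 + -4 = -3, A[0][2] + B[2][0] = -4 + 1 = -3) = -3 (attained at k = 1)
  C[0][1] = min over k of (A[0][0] + B[0][1] = 2 + 3 = 5, A[0][1] + B[1][1] = 1 + 5 = 6, A[0][2] + B[2][1] = -4 + -5 = -9) = -9 (attained at k = 2)
  C[0][2] = min over k of (A[0][0] + B[0][2] = 2 + 1 = 3, A[0][1] + B[1][2] = 1 + 2 = 3, A[0][2] + B[2][2] = -4 + 5 = 1) = 1 (attained at k = 2)
  C[1][0] = min over k of (A[1][0] + B[0][0] = 1 + 2 = 3, A[1][1] + B[1][0] = 4 + -4 = 0, A[1][2] + B[2][0] = -3 + 1 = -2) = -2 (attained at k = 2)
  C[1][1] = min over k of (A[1][0] + B[0][1] = 1 + 3 = 4, A[1][1] + B[1][1] = 4 + 5 = 9, A[1][2] + B[2][1] = -3 + -5 = -8) = -8 (attained at k = 2)
  C[1][2] = min over k of (A[1][0] + B[0][2] = 1 + 1 = 2, A[1][1] + B[1][2] = 4 + 2 = 6, A[1][2] + B[2][2] = -3 + 5 = 2) = 2 (attained at k = 0)
  C[2][0] = min over k of (A[2][0] + B[0][0] = -1 + 2 = 1, A[2][1] + B[1][0] = 9 + -4 = 5, A[2][2] + B[2][0] = -5 + 1 = -4) = -4 (attained at k = 2)
  C[2][1] = min over k of (A[2][0] + B[0][1] = -1 + 3 = 2, A[2][1] + B[1][1] = 9 + 5 = 14, A[2][2] + B[2][1] = -5 + -5 = -10) = -10 (attained at k = 2)
  C[2][2] = min over k of (A[2][0] + B[0][2] = -1 + 1 = 0, A[2][1] + B[1][2] = 9 + 2 = 11, A[2][2] + B[2][2] = -5 + 5 = 0) = 0 (attained at k = 0)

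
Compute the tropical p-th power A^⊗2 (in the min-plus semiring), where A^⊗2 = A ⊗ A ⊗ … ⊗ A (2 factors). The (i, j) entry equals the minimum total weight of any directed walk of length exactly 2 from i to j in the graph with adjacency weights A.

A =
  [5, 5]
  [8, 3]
A^⊗2 =
  [10, 8]
  [11, 6]

Each entry (A^⊗2)_ij equals the minimum over all length-2 walks i = v_0 → v_1 → … → v_2 = j of Σ_t A[v_t][v_{t+1}]. For example, for (i, j) = (0, 1) we minimise over 2 possible intermediate vertex sequences; the minimum is 8, attained along the walk 0 → 1 → 1.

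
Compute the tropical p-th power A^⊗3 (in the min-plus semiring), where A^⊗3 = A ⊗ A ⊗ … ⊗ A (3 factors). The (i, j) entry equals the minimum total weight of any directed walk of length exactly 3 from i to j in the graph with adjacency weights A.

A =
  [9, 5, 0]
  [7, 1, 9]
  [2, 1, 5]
A^⊗3 =
  [7, 2, 2]
  [9, 3, 8]
  [4, 3, 7]

Each entry (A^⊗3)_ij equals the minimum over all length-3 walks i = v_0 → v_1 → … → v_3 = j of Σ_t A[v_t][v_{t+1}]. For example, for (i, j) = (0, 2) we minimise over 9 possible intermediate vertex sequences; the minimum is 2, attained along the walk 0 → 2 → 0 → 2.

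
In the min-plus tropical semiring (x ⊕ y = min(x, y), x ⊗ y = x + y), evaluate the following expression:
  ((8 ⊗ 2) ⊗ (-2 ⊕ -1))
((8 ⊗ 2) ⊗ (-2 ⊕ -1)) = 8

Expand innermost to outermost. Recall ⊕ takes the minimum of its arguments and ⊗ takes their sum. Working out the expression ((8 ⊗ 2) ⊗ (-2 ⊕ -1)) gives 8.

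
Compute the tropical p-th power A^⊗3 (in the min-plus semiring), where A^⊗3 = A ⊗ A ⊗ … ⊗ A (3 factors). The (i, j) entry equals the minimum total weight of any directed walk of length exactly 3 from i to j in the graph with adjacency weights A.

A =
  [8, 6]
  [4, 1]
A^⊗3 =
  [11, 8]
  [6, 3]

Each entry (A^⊗3)_ij equals the minimum over all length-3 walks i = v_0 → v_1 → … → v_3 = j of Σ_t A[v_t][v_{t+1}]. For example, for (i, j) = (0, 1) we minimise over 4 possible intermediate vertex sequences; the minimum is 8, attained along the walk 0 → 1 → 1 → 1.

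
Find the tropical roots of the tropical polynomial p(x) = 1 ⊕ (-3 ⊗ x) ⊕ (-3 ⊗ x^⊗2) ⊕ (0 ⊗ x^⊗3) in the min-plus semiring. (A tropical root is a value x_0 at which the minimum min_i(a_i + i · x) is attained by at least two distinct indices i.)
Roots: {-3, 0, 4}

Each tropical root is a break point of the lower envelope of the lines y = a_i + i · x (there are 4 lines, with slopes 0, 1, ..., 3). Only the lines that attain the minimum somewhere contribute to roots; other lines are dominated. Here the surviving (envelope) indices are i = 3, i = 2, i = 1, i = 0.
Intersections between consecutive envelope lines give the roots: for adjacent envelope indices i < j the intersection is x = (a_i − a_j) / (j − i). Reading off the sorted break points: {-3, 0, 4}.
Verification: at each break x_0, at least two indices attain the minimum of min_i(a_i + i · x_0).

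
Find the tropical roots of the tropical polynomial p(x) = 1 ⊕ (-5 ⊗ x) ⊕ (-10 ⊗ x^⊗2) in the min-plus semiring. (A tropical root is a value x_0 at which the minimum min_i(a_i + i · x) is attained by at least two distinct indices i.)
Roots: {5, 6}

Each tropical root is a break point of the lower envelope of the lines y = a_i + i · x (there are 3 lines, with slopes 0, 1, ..., 2). Only the lines that attain the minimum somewhere contribute to roots; other lines are dominated. Here the surviving (envelope) indices are i = 2, i = 1, i = 0.
Intersections between consecutive envelope lines give the roots: for adjacent envelope indices i < j the intersection is x = (a_i − a_j) / (j − i). Reading off the sorted break points: {5, 6}.
Verification: at each break x_0, at least two indices attain the minimum of min_i(a_i + i · x_0).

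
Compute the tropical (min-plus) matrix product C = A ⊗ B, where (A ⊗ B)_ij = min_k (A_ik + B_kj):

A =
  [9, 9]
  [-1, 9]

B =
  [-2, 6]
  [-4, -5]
A ⊗ B =
  [5, 4]
  [-3, 4]

Apply the min-plus product entry-by-entry:
  C[0][0] = min over k of (A[0][0] + B[0][0] = 9 + -2 = 7, A[0][1] + B[1][0] = 9 + -4 = 5) = 5 (attained at k = 1)
  C[0][1] = min over k of (A[0][0] + B[0][1] = 9 + 6 = 15, A[0][1] + B[1][1] = 9 + -5 = 4) = 4 (attained at k = 1)
  C[1][0] = min over k of (A[1][0] + B[0][0] = -1 + -2 = -3, A[1][1] + B[1][0] = 9 + -4 = 5) = -3 (attained at k = 0)
  C[1][1] = min over k of (A[1][0] + B[0][1] = -1 + 6 = 5, A[1][1] + B[1][1] = 9 + -5 = 4) = 4 (attained at k = 1)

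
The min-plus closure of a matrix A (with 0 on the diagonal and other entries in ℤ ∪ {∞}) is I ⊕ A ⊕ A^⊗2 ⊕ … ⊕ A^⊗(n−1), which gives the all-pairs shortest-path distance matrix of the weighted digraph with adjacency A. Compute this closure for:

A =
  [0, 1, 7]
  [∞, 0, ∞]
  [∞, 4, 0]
Closure =
  [0, 1, 7]
  [∞, 0, ∞]
  [∞, 4, 0]

This is the Floyd-Warshall all-pairs shortest-path computation. For each intermediate vertex k = 0, 1, …, 2, update dist[i][j] ← min(dist[i][j], dist[i][k] + dist[k][j]). The final matrix gives, for each (i, j), the minimum total weight of any directed path from i to j (possibly empty when i = j).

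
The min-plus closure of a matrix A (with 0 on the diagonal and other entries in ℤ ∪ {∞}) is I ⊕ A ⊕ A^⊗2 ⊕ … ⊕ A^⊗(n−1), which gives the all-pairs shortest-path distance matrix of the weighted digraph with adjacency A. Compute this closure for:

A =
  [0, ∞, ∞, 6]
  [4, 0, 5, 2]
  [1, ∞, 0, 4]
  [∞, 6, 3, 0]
Closure =
  [0, 12, 9, 6]
  [4, 0, 5, 2]
  [1, 10, 0, 4]
  [4, 6, 3, 0]

This is the Floyd-Warshall all-pairs shortest-path computation. For each intermediate vertex k = 0, 1, …, 3, update dist[i][j] ← min(dist[i][j], dist[i][k] + dist[k][j]). The final matrix gives, for each (i, j), the minimum total weight of any directed path from i to j (possibly empty when i = j).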